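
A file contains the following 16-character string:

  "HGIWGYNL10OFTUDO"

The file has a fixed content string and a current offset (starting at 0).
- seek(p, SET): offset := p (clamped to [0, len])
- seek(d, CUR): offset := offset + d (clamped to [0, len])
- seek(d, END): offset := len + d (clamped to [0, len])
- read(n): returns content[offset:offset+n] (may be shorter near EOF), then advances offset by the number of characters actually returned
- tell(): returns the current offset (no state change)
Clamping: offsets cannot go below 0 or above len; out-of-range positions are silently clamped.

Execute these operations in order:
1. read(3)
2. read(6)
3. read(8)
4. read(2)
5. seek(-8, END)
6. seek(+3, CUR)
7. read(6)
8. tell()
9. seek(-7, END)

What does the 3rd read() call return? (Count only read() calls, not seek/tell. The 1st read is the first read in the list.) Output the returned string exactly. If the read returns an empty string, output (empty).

After 1 (read(3)): returned 'HGI', offset=3
After 2 (read(6)): returned 'WGYNL1', offset=9
After 3 (read(8)): returned '0OFTUDO', offset=16
After 4 (read(2)): returned '', offset=16
After 5 (seek(-8, END)): offset=8
After 6 (seek(+3, CUR)): offset=11
After 7 (read(6)): returned 'FTUDO', offset=16
After 8 (tell()): offset=16
After 9 (seek(-7, END)): offset=9

Answer: 0OFTUDO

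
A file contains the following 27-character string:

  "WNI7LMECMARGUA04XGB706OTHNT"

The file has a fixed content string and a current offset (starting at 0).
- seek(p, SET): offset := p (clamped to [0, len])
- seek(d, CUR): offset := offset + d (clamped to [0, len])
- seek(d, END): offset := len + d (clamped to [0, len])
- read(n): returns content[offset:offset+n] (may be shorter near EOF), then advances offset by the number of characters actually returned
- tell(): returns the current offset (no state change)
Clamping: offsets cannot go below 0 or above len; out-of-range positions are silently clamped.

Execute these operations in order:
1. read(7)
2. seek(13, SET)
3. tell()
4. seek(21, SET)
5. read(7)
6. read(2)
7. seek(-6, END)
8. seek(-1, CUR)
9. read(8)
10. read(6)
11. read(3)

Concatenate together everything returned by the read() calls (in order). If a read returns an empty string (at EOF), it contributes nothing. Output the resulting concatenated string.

After 1 (read(7)): returned 'WNI7LME', offset=7
After 2 (seek(13, SET)): offset=13
After 3 (tell()): offset=13
After 4 (seek(21, SET)): offset=21
After 5 (read(7)): returned '6OTHNT', offset=27
After 6 (read(2)): returned '', offset=27
After 7 (seek(-6, END)): offset=21
After 8 (seek(-1, CUR)): offset=20
After 9 (read(8)): returned '06OTHNT', offset=27
After 10 (read(6)): returned '', offset=27
After 11 (read(3)): returned '', offset=27

Answer: WNI7LME6OTHNT06OTHNT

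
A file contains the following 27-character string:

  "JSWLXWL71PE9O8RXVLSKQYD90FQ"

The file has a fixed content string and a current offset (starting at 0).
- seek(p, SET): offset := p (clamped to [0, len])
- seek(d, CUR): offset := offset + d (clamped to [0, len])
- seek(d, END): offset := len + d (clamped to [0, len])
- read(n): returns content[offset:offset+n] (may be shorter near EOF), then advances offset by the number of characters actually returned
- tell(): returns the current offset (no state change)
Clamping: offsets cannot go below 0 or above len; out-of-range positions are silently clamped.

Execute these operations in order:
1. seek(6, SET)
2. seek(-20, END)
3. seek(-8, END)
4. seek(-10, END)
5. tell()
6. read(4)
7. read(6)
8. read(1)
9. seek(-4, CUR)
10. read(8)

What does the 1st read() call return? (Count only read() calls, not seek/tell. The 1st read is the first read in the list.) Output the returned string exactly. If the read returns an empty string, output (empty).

Answer: LSKQ

Derivation:
After 1 (seek(6, SET)): offset=6
After 2 (seek(-20, END)): offset=7
After 3 (seek(-8, END)): offset=19
After 4 (seek(-10, END)): offset=17
After 5 (tell()): offset=17
After 6 (read(4)): returned 'LSKQ', offset=21
After 7 (read(6)): returned 'YD90FQ', offset=27
After 8 (read(1)): returned '', offset=27
After 9 (seek(-4, CUR)): offset=23
After 10 (read(8)): returned '90FQ', offset=27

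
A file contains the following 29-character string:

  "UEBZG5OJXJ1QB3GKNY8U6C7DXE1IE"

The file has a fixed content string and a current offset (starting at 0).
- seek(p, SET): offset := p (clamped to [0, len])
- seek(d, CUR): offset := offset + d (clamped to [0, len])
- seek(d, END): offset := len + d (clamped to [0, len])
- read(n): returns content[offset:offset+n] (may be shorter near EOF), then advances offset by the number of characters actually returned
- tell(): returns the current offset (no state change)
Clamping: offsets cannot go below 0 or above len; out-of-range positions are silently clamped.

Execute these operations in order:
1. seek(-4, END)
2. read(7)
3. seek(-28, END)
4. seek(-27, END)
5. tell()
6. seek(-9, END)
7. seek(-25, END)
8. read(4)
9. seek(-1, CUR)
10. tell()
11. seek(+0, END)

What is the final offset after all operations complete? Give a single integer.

Answer: 29

Derivation:
After 1 (seek(-4, END)): offset=25
After 2 (read(7)): returned 'E1IE', offset=29
After 3 (seek(-28, END)): offset=1
After 4 (seek(-27, END)): offset=2
After 5 (tell()): offset=2
After 6 (seek(-9, END)): offset=20
After 7 (seek(-25, END)): offset=4
After 8 (read(4)): returned 'G5OJ', offset=8
After 9 (seek(-1, CUR)): offset=7
After 10 (tell()): offset=7
After 11 (seek(+0, END)): offset=29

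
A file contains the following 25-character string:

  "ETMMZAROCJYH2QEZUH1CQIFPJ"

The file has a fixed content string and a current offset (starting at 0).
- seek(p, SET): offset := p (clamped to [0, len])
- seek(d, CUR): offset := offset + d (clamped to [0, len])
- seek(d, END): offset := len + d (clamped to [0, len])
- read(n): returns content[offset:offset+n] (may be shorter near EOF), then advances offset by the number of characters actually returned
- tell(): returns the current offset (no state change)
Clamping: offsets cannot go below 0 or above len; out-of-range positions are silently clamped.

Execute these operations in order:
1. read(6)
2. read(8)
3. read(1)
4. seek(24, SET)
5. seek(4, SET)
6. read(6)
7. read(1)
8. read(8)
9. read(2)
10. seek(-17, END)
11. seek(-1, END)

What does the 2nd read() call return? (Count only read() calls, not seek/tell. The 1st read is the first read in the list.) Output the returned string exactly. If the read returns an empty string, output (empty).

Answer: ROCJYH2Q

Derivation:
After 1 (read(6)): returned 'ETMMZA', offset=6
After 2 (read(8)): returned 'ROCJYH2Q', offset=14
After 3 (read(1)): returned 'E', offset=15
After 4 (seek(24, SET)): offset=24
After 5 (seek(4, SET)): offset=4
After 6 (read(6)): returned 'ZAROCJ', offset=10
After 7 (read(1)): returned 'Y', offset=11
After 8 (read(8)): returned 'H2QEZUH1', offset=19
After 9 (read(2)): returned 'CQ', offset=21
After 10 (seek(-17, END)): offset=8
After 11 (seek(-1, END)): offset=24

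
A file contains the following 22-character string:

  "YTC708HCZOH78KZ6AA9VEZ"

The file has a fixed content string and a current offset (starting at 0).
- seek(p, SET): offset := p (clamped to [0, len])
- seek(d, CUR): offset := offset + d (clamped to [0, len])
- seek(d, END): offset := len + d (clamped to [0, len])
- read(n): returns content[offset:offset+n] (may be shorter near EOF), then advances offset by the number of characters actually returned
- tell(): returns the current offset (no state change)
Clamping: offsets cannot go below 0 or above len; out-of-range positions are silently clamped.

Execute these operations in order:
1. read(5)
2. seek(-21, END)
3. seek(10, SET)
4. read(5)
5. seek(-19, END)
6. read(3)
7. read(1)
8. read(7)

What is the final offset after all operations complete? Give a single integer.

Answer: 14

Derivation:
After 1 (read(5)): returned 'YTC70', offset=5
After 2 (seek(-21, END)): offset=1
After 3 (seek(10, SET)): offset=10
After 4 (read(5)): returned 'H78KZ', offset=15
After 5 (seek(-19, END)): offset=3
After 6 (read(3)): returned '708', offset=6
After 7 (read(1)): returned 'H', offset=7
After 8 (read(7)): returned 'CZOH78K', offset=14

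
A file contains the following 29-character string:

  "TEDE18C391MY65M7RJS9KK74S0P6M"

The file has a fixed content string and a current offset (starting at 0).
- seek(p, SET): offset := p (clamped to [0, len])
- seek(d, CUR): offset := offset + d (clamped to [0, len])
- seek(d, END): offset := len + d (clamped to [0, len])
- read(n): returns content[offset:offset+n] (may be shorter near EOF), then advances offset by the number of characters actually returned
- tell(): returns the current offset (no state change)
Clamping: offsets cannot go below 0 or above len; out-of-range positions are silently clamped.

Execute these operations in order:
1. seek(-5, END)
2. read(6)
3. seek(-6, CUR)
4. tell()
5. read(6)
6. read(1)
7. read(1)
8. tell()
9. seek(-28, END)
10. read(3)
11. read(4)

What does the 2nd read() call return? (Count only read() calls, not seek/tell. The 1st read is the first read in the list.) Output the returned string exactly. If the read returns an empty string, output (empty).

After 1 (seek(-5, END)): offset=24
After 2 (read(6)): returned 'S0P6M', offset=29
After 3 (seek(-6, CUR)): offset=23
After 4 (tell()): offset=23
After 5 (read(6)): returned '4S0P6M', offset=29
After 6 (read(1)): returned '', offset=29
After 7 (read(1)): returned '', offset=29
After 8 (tell()): offset=29
After 9 (seek(-28, END)): offset=1
After 10 (read(3)): returned 'EDE', offset=4
After 11 (read(4)): returned '18C3', offset=8

Answer: 4S0P6M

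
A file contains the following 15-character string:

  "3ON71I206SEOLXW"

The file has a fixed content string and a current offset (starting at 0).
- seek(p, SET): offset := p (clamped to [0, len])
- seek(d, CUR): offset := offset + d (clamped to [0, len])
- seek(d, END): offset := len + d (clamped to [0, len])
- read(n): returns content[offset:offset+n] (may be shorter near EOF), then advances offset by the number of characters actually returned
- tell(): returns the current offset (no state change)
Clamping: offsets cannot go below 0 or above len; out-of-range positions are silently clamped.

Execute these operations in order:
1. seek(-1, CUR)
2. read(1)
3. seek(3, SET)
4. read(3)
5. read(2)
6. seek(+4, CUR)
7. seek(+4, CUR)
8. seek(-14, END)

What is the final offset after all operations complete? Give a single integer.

Answer: 1

Derivation:
After 1 (seek(-1, CUR)): offset=0
After 2 (read(1)): returned '3', offset=1
After 3 (seek(3, SET)): offset=3
After 4 (read(3)): returned '71I', offset=6
After 5 (read(2)): returned '20', offset=8
After 6 (seek(+4, CUR)): offset=12
After 7 (seek(+4, CUR)): offset=15
After 8 (seek(-14, END)): offset=1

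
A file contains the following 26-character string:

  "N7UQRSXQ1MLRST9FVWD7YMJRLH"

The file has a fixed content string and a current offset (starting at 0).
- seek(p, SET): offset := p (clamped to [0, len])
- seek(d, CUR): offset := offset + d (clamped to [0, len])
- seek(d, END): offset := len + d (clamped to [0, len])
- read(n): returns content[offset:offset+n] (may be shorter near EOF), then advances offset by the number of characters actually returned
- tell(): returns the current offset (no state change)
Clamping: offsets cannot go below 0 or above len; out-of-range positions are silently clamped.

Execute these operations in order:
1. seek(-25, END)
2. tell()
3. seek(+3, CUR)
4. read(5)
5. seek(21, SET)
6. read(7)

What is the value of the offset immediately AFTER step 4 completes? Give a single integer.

After 1 (seek(-25, END)): offset=1
After 2 (tell()): offset=1
After 3 (seek(+3, CUR)): offset=4
After 4 (read(5)): returned 'RSXQ1', offset=9

Answer: 9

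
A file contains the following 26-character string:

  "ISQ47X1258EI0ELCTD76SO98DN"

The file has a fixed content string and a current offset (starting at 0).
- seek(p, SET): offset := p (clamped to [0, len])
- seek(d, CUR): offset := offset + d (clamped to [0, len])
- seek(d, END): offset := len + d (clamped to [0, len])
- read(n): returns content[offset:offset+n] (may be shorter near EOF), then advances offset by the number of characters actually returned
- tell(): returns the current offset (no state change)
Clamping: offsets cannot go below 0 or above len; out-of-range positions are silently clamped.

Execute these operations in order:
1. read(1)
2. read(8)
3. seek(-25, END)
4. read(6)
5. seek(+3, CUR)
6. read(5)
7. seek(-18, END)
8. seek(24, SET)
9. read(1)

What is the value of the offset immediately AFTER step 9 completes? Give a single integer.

Answer: 25

Derivation:
After 1 (read(1)): returned 'I', offset=1
After 2 (read(8)): returned 'SQ47X125', offset=9
After 3 (seek(-25, END)): offset=1
After 4 (read(6)): returned 'SQ47X1', offset=7
After 5 (seek(+3, CUR)): offset=10
After 6 (read(5)): returned 'EI0EL', offset=15
After 7 (seek(-18, END)): offset=8
After 8 (seek(24, SET)): offset=24
After 9 (read(1)): returned 'D', offset=25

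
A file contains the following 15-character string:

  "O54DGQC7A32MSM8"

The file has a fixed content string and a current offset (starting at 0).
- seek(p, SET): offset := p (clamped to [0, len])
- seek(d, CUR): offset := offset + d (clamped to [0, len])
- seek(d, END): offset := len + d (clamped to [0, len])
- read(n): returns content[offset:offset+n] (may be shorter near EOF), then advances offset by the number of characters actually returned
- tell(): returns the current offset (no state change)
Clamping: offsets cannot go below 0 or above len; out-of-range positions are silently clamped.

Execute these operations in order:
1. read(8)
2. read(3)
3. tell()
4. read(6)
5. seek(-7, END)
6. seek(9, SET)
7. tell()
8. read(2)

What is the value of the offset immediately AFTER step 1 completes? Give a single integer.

Answer: 8

Derivation:
After 1 (read(8)): returned 'O54DGQC7', offset=8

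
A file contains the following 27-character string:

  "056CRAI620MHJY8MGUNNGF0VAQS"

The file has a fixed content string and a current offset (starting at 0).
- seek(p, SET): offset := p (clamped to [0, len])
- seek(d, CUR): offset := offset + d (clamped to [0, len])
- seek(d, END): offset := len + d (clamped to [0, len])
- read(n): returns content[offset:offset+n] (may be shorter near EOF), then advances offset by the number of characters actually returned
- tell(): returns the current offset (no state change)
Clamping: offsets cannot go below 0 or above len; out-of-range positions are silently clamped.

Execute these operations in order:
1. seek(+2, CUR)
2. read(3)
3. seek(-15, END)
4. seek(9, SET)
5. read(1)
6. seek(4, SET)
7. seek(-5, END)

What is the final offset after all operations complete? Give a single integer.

Answer: 22

Derivation:
After 1 (seek(+2, CUR)): offset=2
After 2 (read(3)): returned '6CR', offset=5
After 3 (seek(-15, END)): offset=12
After 4 (seek(9, SET)): offset=9
After 5 (read(1)): returned '0', offset=10
After 6 (seek(4, SET)): offset=4
After 7 (seek(-5, END)): offset=22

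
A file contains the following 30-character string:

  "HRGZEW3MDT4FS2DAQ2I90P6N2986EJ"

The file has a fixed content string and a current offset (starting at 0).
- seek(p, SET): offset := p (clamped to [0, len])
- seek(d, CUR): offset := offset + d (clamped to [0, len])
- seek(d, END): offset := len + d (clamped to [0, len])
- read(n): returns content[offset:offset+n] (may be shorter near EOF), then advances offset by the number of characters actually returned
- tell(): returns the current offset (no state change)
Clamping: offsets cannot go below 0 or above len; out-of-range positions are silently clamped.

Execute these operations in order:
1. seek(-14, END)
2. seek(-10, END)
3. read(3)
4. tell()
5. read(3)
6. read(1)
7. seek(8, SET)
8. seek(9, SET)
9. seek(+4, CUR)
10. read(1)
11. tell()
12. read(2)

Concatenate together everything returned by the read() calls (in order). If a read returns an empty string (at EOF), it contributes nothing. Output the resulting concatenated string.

Answer: 0P6N2982DA

Derivation:
After 1 (seek(-14, END)): offset=16
After 2 (seek(-10, END)): offset=20
After 3 (read(3)): returned '0P6', offset=23
After 4 (tell()): offset=23
After 5 (read(3)): returned 'N29', offset=26
After 6 (read(1)): returned '8', offset=27
After 7 (seek(8, SET)): offset=8
After 8 (seek(9, SET)): offset=9
After 9 (seek(+4, CUR)): offset=13
After 10 (read(1)): returned '2', offset=14
After 11 (tell()): offset=14
After 12 (read(2)): returned 'DA', offset=16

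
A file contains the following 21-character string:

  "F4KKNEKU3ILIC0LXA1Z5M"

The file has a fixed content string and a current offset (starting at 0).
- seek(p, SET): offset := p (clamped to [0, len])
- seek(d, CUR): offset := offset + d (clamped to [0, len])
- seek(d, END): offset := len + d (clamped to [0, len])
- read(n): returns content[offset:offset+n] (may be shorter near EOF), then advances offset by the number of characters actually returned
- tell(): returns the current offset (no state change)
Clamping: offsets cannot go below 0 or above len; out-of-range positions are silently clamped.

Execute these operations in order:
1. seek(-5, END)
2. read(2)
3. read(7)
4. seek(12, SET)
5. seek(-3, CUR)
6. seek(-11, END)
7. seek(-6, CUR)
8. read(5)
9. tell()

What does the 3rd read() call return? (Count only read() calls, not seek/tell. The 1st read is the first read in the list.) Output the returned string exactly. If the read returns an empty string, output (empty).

Answer: NEKU3

Derivation:
After 1 (seek(-5, END)): offset=16
After 2 (read(2)): returned 'A1', offset=18
After 3 (read(7)): returned 'Z5M', offset=21
After 4 (seek(12, SET)): offset=12
After 5 (seek(-3, CUR)): offset=9
After 6 (seek(-11, END)): offset=10
After 7 (seek(-6, CUR)): offset=4
After 8 (read(5)): returned 'NEKU3', offset=9
After 9 (tell()): offset=9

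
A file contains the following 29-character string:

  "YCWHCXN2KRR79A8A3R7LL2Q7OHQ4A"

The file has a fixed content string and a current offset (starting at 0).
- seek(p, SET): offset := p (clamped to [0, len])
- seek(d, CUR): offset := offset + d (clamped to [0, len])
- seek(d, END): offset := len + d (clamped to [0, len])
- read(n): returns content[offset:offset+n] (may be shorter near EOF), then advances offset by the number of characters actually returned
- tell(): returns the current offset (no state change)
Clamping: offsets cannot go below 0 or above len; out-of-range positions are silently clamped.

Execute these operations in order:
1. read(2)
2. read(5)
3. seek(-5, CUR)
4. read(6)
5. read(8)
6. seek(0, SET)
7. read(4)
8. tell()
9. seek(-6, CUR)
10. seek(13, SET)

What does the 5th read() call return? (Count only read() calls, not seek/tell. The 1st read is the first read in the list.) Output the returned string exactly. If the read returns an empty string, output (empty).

Answer: YCWH

Derivation:
After 1 (read(2)): returned 'YC', offset=2
After 2 (read(5)): returned 'WHCXN', offset=7
After 3 (seek(-5, CUR)): offset=2
After 4 (read(6)): returned 'WHCXN2', offset=8
After 5 (read(8)): returned 'KRR79A8A', offset=16
After 6 (seek(0, SET)): offset=0
After 7 (read(4)): returned 'YCWH', offset=4
After 8 (tell()): offset=4
After 9 (seek(-6, CUR)): offset=0
After 10 (seek(13, SET)): offset=13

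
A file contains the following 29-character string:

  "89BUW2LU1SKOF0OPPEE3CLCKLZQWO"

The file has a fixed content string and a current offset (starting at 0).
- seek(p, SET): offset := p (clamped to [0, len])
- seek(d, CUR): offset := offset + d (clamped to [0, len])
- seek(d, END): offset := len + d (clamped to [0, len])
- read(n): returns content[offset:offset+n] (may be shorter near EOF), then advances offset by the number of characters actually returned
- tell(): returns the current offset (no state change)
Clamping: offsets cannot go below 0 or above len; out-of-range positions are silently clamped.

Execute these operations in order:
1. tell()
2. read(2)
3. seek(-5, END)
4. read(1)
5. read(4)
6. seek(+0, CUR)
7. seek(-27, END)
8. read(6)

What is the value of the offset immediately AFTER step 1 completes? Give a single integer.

After 1 (tell()): offset=0

Answer: 0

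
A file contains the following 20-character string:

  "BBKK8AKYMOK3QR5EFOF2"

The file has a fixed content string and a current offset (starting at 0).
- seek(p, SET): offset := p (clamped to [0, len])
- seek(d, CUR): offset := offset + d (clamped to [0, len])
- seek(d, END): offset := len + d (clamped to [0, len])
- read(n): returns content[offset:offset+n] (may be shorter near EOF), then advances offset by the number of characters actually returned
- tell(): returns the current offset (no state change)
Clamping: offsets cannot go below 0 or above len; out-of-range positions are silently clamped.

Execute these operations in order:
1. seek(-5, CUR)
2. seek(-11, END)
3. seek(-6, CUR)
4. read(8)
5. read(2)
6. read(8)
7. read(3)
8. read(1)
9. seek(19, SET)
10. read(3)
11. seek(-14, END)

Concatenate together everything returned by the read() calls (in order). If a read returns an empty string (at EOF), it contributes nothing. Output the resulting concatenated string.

After 1 (seek(-5, CUR)): offset=0
After 2 (seek(-11, END)): offset=9
After 3 (seek(-6, CUR)): offset=3
After 4 (read(8)): returned 'K8AKYMOK', offset=11
After 5 (read(2)): returned '3Q', offset=13
After 6 (read(8)): returned 'R5EFOF2', offset=20
After 7 (read(3)): returned '', offset=20
After 8 (read(1)): returned '', offset=20
After 9 (seek(19, SET)): offset=19
After 10 (read(3)): returned '2', offset=20
After 11 (seek(-14, END)): offset=6

Answer: K8AKYMOK3QR5EFOF22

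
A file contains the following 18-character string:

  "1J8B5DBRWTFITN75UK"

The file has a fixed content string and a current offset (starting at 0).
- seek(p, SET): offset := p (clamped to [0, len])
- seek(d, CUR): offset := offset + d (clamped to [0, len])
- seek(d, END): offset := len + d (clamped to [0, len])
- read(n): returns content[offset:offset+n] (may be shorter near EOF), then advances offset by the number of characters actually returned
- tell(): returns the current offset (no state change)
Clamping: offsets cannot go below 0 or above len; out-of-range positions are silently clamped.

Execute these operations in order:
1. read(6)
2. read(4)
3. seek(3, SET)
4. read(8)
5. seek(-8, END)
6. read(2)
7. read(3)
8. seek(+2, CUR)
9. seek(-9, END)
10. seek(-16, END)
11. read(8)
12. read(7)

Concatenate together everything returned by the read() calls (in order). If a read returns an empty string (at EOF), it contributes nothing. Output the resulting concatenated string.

Answer: 1J8B5DBRWTB5DBRWTFFITN78B5DBRWTFITN75U

Derivation:
After 1 (read(6)): returned '1J8B5D', offset=6
After 2 (read(4)): returned 'BRWT', offset=10
After 3 (seek(3, SET)): offset=3
After 4 (read(8)): returned 'B5DBRWTF', offset=11
After 5 (seek(-8, END)): offset=10
After 6 (read(2)): returned 'FI', offset=12
After 7 (read(3)): returned 'TN7', offset=15
After 8 (seek(+2, CUR)): offset=17
After 9 (seek(-9, END)): offset=9
After 10 (seek(-16, END)): offset=2
After 11 (read(8)): returned '8B5DBRWT', offset=10
After 12 (read(7)): returned 'FITN75U', offset=17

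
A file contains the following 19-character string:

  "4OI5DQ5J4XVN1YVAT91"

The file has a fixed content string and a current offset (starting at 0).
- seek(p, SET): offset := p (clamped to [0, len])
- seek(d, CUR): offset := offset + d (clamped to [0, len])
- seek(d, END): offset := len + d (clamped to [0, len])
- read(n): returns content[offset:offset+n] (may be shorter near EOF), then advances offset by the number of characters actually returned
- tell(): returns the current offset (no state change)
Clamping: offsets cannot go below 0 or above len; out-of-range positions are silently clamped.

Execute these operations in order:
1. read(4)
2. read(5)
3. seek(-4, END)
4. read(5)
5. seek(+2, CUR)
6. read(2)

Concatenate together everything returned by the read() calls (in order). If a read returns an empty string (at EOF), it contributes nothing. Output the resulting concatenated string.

After 1 (read(4)): returned '4OI5', offset=4
After 2 (read(5)): returned 'DQ5J4', offset=9
After 3 (seek(-4, END)): offset=15
After 4 (read(5)): returned 'AT91', offset=19
After 5 (seek(+2, CUR)): offset=19
After 6 (read(2)): returned '', offset=19

Answer: 4OI5DQ5J4AT91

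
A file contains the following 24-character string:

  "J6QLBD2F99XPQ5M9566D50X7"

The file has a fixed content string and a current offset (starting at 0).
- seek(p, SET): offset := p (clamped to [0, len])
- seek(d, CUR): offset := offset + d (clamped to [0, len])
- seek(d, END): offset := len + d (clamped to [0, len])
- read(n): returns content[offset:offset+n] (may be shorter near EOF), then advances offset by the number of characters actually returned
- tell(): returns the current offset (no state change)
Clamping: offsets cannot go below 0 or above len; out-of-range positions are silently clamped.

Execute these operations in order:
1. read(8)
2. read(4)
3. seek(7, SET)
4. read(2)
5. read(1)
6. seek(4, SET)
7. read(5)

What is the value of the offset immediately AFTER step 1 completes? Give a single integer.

After 1 (read(8)): returned 'J6QLBD2F', offset=8

Answer: 8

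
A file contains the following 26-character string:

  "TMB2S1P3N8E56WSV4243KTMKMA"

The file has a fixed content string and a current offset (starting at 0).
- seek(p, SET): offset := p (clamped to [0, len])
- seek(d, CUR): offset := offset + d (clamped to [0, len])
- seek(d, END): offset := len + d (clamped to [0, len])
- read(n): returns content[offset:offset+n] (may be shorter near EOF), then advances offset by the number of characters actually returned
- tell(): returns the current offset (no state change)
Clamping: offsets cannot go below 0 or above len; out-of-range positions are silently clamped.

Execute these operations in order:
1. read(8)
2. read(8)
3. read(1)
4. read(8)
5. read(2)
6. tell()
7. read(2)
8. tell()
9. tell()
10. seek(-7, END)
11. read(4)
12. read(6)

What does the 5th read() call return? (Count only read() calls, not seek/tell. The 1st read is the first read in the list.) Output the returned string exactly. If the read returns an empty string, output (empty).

Answer: A

Derivation:
After 1 (read(8)): returned 'TMB2S1P3', offset=8
After 2 (read(8)): returned 'N8E56WSV', offset=16
After 3 (read(1)): returned '4', offset=17
After 4 (read(8)): returned '243KTMKM', offset=25
After 5 (read(2)): returned 'A', offset=26
After 6 (tell()): offset=26
After 7 (read(2)): returned '', offset=26
After 8 (tell()): offset=26
After 9 (tell()): offset=26
After 10 (seek(-7, END)): offset=19
After 11 (read(4)): returned '3KTM', offset=23
After 12 (read(6)): returned 'KMA', offset=26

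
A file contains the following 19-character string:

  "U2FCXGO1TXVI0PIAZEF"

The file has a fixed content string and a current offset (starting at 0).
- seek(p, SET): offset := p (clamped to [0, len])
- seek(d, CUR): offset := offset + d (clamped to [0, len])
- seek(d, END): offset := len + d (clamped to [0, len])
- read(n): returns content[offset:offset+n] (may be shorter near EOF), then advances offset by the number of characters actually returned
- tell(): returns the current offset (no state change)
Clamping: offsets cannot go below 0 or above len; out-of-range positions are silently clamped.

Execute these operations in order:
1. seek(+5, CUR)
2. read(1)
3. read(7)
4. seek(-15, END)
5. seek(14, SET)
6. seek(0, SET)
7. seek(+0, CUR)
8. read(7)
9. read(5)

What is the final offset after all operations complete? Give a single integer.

Answer: 12

Derivation:
After 1 (seek(+5, CUR)): offset=5
After 2 (read(1)): returned 'G', offset=6
After 3 (read(7)): returned 'O1TXVI0', offset=13
After 4 (seek(-15, END)): offset=4
After 5 (seek(14, SET)): offset=14
After 6 (seek(0, SET)): offset=0
After 7 (seek(+0, CUR)): offset=0
After 8 (read(7)): returned 'U2FCXGO', offset=7
After 9 (read(5)): returned '1TXVI', offset=12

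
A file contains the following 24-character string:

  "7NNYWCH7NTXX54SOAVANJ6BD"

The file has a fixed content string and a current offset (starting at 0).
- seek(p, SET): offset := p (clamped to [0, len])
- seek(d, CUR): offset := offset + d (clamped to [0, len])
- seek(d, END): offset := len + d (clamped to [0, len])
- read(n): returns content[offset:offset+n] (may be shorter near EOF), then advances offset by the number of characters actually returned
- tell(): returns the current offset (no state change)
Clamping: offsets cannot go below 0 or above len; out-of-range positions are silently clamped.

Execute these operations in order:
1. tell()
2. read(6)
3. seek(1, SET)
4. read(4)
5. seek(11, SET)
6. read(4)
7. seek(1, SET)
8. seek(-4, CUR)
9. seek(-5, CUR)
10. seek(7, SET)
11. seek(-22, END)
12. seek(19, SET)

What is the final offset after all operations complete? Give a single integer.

After 1 (tell()): offset=0
After 2 (read(6)): returned '7NNYWC', offset=6
After 3 (seek(1, SET)): offset=1
After 4 (read(4)): returned 'NNYW', offset=5
After 5 (seek(11, SET)): offset=11
After 6 (read(4)): returned 'X54S', offset=15
After 7 (seek(1, SET)): offset=1
After 8 (seek(-4, CUR)): offset=0
After 9 (seek(-5, CUR)): offset=0
After 10 (seek(7, SET)): offset=7
After 11 (seek(-22, END)): offset=2
After 12 (seek(19, SET)): offset=19

Answer: 19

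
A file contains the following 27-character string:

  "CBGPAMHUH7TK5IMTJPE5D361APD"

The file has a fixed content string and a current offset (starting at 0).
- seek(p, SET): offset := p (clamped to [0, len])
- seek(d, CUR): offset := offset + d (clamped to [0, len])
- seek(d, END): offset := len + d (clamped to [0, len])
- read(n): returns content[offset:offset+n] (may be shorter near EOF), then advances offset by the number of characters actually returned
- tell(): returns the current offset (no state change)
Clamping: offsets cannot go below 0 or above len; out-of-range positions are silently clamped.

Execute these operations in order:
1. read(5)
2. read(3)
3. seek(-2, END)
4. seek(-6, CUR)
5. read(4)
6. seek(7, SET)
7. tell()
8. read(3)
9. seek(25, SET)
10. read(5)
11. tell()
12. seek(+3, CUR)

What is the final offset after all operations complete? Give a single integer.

Answer: 27

Derivation:
After 1 (read(5)): returned 'CBGPA', offset=5
After 2 (read(3)): returned 'MHU', offset=8
After 3 (seek(-2, END)): offset=25
After 4 (seek(-6, CUR)): offset=19
After 5 (read(4)): returned '5D36', offset=23
After 6 (seek(7, SET)): offset=7
After 7 (tell()): offset=7
After 8 (read(3)): returned 'UH7', offset=10
After 9 (seek(25, SET)): offset=25
After 10 (read(5)): returned 'PD', offset=27
After 11 (tell()): offset=27
After 12 (seek(+3, CUR)): offset=27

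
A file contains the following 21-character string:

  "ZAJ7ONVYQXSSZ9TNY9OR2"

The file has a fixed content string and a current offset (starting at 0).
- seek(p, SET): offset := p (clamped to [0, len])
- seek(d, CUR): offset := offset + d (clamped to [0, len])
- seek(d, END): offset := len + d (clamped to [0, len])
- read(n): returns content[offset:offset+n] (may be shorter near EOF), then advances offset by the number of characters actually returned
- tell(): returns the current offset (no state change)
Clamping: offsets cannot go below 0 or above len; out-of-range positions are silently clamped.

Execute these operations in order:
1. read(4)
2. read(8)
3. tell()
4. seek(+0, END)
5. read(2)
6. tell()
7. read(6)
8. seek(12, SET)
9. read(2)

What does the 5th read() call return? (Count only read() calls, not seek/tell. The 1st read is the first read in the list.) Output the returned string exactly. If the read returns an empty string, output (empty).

After 1 (read(4)): returned 'ZAJ7', offset=4
After 2 (read(8)): returned 'ONVYQXSS', offset=12
After 3 (tell()): offset=12
After 4 (seek(+0, END)): offset=21
After 5 (read(2)): returned '', offset=21
After 6 (tell()): offset=21
After 7 (read(6)): returned '', offset=21
After 8 (seek(12, SET)): offset=12
After 9 (read(2)): returned 'Z9', offset=14

Answer: Z9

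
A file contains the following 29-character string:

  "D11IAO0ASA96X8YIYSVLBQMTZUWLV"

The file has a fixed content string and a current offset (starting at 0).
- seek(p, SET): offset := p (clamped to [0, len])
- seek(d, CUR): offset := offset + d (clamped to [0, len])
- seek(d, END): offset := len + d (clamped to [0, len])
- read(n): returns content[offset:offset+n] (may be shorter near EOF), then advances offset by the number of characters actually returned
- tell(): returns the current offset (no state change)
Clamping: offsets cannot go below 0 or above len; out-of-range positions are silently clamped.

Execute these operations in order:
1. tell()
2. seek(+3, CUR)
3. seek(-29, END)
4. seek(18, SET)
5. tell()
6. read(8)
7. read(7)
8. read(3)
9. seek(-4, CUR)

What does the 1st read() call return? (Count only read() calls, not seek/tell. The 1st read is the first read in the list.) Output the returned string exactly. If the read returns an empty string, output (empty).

Answer: VLBQMTZU

Derivation:
After 1 (tell()): offset=0
After 2 (seek(+3, CUR)): offset=3
After 3 (seek(-29, END)): offset=0
After 4 (seek(18, SET)): offset=18
After 5 (tell()): offset=18
After 6 (read(8)): returned 'VLBQMTZU', offset=26
After 7 (read(7)): returned 'WLV', offset=29
After 8 (read(3)): returned '', offset=29
After 9 (seek(-4, CUR)): offset=25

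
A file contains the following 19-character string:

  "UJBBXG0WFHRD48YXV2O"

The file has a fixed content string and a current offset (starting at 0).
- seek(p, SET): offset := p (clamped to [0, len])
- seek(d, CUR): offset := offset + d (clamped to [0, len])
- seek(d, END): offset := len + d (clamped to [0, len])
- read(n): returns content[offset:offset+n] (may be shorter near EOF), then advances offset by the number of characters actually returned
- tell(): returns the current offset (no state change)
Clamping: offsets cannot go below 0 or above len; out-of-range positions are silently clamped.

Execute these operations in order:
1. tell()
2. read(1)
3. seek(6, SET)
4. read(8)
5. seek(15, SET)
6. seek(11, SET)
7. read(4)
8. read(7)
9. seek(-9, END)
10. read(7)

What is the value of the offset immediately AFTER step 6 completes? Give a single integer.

After 1 (tell()): offset=0
After 2 (read(1)): returned 'U', offset=1
After 3 (seek(6, SET)): offset=6
After 4 (read(8)): returned '0WFHRD48', offset=14
After 5 (seek(15, SET)): offset=15
After 6 (seek(11, SET)): offset=11

Answer: 11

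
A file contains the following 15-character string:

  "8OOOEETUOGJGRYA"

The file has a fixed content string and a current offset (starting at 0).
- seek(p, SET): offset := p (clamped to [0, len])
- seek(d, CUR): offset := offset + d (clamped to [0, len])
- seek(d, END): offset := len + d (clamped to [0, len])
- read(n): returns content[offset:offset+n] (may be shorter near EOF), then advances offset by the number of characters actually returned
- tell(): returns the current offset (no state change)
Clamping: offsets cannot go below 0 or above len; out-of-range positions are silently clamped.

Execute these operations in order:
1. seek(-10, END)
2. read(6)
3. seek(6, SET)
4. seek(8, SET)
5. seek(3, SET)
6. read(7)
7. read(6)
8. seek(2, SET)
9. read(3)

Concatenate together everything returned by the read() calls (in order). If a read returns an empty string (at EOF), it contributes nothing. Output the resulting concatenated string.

Answer: ETUOGJOEETUOGJGRYAOOE

Derivation:
After 1 (seek(-10, END)): offset=5
After 2 (read(6)): returned 'ETUOGJ', offset=11
After 3 (seek(6, SET)): offset=6
After 4 (seek(8, SET)): offset=8
After 5 (seek(3, SET)): offset=3
After 6 (read(7)): returned 'OEETUOG', offset=10
After 7 (read(6)): returned 'JGRYA', offset=15
After 8 (seek(2, SET)): offset=2
After 9 (read(3)): returned 'OOE', offset=5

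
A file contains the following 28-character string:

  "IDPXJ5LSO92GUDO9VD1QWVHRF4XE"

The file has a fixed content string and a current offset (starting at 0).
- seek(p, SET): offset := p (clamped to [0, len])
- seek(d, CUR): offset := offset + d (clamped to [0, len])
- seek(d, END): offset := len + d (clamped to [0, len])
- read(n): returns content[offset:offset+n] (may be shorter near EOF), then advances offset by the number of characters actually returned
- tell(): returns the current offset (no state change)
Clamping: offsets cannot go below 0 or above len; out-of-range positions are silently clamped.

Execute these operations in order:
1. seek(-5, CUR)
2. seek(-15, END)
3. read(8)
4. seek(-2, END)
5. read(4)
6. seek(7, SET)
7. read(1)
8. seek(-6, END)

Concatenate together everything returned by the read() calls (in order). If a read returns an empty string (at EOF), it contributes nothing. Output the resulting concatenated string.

After 1 (seek(-5, CUR)): offset=0
After 2 (seek(-15, END)): offset=13
After 3 (read(8)): returned 'DO9VD1QW', offset=21
After 4 (seek(-2, END)): offset=26
After 5 (read(4)): returned 'XE', offset=28
After 6 (seek(7, SET)): offset=7
After 7 (read(1)): returned 'S', offset=8
After 8 (seek(-6, END)): offset=22

Answer: DO9VD1QWXES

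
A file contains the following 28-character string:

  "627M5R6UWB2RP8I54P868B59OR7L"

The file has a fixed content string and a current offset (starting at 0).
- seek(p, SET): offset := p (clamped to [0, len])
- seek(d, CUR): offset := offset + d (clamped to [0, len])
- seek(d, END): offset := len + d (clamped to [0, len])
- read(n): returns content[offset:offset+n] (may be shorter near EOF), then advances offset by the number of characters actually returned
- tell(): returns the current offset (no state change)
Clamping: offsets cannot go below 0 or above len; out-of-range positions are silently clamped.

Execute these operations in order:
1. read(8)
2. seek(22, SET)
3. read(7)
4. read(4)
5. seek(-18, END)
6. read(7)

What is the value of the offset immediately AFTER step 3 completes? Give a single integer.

After 1 (read(8)): returned '627M5R6U', offset=8
After 2 (seek(22, SET)): offset=22
After 3 (read(7)): returned '59OR7L', offset=28

Answer: 28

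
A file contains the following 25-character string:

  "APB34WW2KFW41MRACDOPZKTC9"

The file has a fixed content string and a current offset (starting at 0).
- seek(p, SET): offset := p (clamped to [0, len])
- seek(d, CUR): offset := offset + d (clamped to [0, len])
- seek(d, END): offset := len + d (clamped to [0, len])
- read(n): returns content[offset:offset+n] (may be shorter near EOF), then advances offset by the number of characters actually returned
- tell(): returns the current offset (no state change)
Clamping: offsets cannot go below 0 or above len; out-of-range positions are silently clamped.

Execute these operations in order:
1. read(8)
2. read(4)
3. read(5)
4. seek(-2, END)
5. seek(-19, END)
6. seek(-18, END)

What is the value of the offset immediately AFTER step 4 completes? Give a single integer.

Answer: 23

Derivation:
After 1 (read(8)): returned 'APB34WW2', offset=8
After 2 (read(4)): returned 'KFW4', offset=12
After 3 (read(5)): returned '1MRAC', offset=17
After 4 (seek(-2, END)): offset=23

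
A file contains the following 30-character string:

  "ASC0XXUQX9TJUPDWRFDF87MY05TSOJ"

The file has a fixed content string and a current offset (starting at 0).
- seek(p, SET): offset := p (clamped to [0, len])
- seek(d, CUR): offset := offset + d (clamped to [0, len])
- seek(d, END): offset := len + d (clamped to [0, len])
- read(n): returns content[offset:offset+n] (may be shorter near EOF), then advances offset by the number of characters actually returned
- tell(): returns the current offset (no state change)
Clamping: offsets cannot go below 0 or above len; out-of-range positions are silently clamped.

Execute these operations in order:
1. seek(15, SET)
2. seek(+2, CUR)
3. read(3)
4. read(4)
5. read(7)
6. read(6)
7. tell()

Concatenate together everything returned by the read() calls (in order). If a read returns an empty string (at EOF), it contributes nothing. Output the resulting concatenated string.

Answer: FDF87MY05TSOJ

Derivation:
After 1 (seek(15, SET)): offset=15
After 2 (seek(+2, CUR)): offset=17
After 3 (read(3)): returned 'FDF', offset=20
After 4 (read(4)): returned '87MY', offset=24
After 5 (read(7)): returned '05TSOJ', offset=30
After 6 (read(6)): returned '', offset=30
After 7 (tell()): offset=30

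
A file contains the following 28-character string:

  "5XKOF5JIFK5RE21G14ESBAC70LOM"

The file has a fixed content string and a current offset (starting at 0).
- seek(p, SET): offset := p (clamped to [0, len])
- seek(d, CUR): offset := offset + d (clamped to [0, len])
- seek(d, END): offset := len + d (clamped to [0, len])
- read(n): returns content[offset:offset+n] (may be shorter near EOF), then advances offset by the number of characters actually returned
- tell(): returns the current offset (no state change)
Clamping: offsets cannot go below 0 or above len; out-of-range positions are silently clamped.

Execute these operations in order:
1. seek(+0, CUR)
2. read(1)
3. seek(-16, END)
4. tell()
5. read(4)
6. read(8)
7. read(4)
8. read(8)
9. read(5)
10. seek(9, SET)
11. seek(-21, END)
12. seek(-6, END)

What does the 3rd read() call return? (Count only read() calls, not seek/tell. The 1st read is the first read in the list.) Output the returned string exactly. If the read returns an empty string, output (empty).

After 1 (seek(+0, CUR)): offset=0
After 2 (read(1)): returned '5', offset=1
After 3 (seek(-16, END)): offset=12
After 4 (tell()): offset=12
After 5 (read(4)): returned 'E21G', offset=16
After 6 (read(8)): returned '14ESBAC7', offset=24
After 7 (read(4)): returned '0LOM', offset=28
After 8 (read(8)): returned '', offset=28
After 9 (read(5)): returned '', offset=28
After 10 (seek(9, SET)): offset=9
After 11 (seek(-21, END)): offset=7
After 12 (seek(-6, END)): offset=22

Answer: 14ESBAC7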